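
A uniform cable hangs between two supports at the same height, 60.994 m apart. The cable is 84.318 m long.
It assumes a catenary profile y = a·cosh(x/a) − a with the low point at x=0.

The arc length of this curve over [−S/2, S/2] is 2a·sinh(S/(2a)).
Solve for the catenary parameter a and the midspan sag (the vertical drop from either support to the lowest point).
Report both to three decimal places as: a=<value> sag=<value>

a=21.200 sag=25.989

seed: a₀ = √(S³/(24(L−S))) = √(60.994³/(24·23.324)) = 20.133697
iter 1: u=1.514724  f(a)=+2.827e+00  f'(a)=-2.894e+00  a ← 20.133697 − (+2.827e+00/-2.894e+00) = 21.110436
iter 2: u=1.444641  f(a)=+2.187e-01  f'(a)=-2.462e+00  a ← 21.110436 − (+2.187e-01/-2.462e+00) = 21.199273
iter 3: u=1.438587  f(a)=+1.552e-03  f'(a)=-2.427e+00  a ← 21.199273 − (+1.552e-03/-2.427e+00) = 21.199912
iter 4: u=1.438544  f(a)=+7.939e-08  f'(a)=-2.427e+00  a ← 21.199912 − (+7.939e-08/-2.427e+00) = 21.199912
iter 5: u=1.438544  f(a)=-1.421e-14  f'(a)=-2.427e+00  a ← 21.199912 − (-1.421e-14/-2.427e+00) = 21.199912
converged: |Δa| < 1e-12 after 5 iterations
sag = a·(cosh(S/(2a)) − 1) = 21.199912·(cosh(1.438544) − 1) = 25.989256
T_max/T_min = cosh(S/(2a)) = 2.225913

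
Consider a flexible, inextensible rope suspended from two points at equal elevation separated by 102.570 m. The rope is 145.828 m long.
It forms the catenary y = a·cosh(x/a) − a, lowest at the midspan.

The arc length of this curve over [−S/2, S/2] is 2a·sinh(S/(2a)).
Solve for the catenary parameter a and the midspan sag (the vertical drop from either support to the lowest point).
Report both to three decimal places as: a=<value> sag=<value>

a=34.109 sag=46.389

seed: a₀ = √(S³/(24(L−S))) = √(102.570³/(24·43.258)) = 32.239752
iter 1: u=1.590738  f(a)=+5.815e+00  f'(a)=-3.427e+00  a ← 32.239752 − (+5.815e+00/-3.427e+00) = 33.936538
iter 2: u=1.511203  f(a)=+4.906e-01  f'(a)=-2.871e+00  a ← 33.936538 − (+4.906e-01/-2.871e+00) = 34.107420
iter 3: u=1.503632  f(a)=+4.203e-03  f'(a)=-2.822e+00  a ← 34.107420 − (+4.203e-03/-2.822e+00) = 34.108909
iter 4: u=1.503566  f(a)=+3.144e-07  f'(a)=-2.822e+00  a ← 34.108909 − (+3.144e-07/-2.822e+00) = 34.108909
iter 5: u=1.503566  f(a)=+2.842e-14  f'(a)=-2.822e+00  a ← 34.108909 − (+2.842e-14/-2.822e+00) = 34.108909
converged: |Δa| < 1e-12 after 5 iterations
sag = a·(cosh(S/(2a)) − 1) = 34.108909·(cosh(1.503566) − 1) = 46.388725
T_max/T_min = cosh(S/(2a)) = 2.360018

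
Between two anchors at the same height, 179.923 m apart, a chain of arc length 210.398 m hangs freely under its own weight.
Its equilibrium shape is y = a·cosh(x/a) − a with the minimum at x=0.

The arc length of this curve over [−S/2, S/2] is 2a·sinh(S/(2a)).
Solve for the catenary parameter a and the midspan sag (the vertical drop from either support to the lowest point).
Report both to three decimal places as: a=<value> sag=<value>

a=91.423 sag=47.951

seed: a₀ = √(S³/(24(L−S))) = √(179.923³/(24·30.475)) = 89.238559
iter 1: u=1.008101  f(a)=+1.587e+00  f'(a)=-7.550e-01  a ← 89.238559 − (+1.587e+00/-7.550e-01) = 91.339997
iter 2: u=0.984908  f(a)=+5.777e-02  f'(a)=-7.009e-01  a ← 91.339997 − (+5.777e-02/-7.009e-01) = 91.422421
iter 3: u=0.984020  f(a)=+8.301e-05  f'(a)=-6.989e-01  a ← 91.422421 − (+8.301e-05/-6.989e-01) = 91.422540
iter 4: u=0.984019  f(a)=+1.720e-10  f'(a)=-6.989e-01  a ← 91.422540 − (+1.720e-10/-6.989e-01) = 91.422540
iter 5: u=0.984019  f(a)=+0.000e+00  f'(a)=-6.989e-01  a ← 91.422540 − (+0.000e+00/-6.989e-01) = 91.422540
converged: |Δa| < 1e-12 after 5 iterations
sag = a·(cosh(S/(2a)) − 1) = 91.422540·(cosh(0.984019) − 1) = 47.950737
T_max/T_min = cosh(S/(2a)) = 1.524496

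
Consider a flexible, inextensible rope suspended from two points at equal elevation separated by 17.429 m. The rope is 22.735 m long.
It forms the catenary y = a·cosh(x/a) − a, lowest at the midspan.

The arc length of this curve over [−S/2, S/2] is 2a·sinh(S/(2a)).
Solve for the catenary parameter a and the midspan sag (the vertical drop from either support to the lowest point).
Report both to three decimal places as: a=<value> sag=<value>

seed: a₀ = √(S³/(24(L−S))) = √(17.429³/(24·5.306)) = 6.447917
iter 1: u=1.351522  f(a)=+5.062e-01  f'(a)=-1.967e+00  a ← 6.447917 − (+5.062e-01/-1.967e+00) = 6.705310
iter 2: u=1.299642  f(a)=+3.189e-02  f'(a)=-1.726e+00  a ← 6.705310 − (+3.189e-02/-1.726e+00) = 6.723786
iter 3: u=1.296070  f(a)=+1.454e-04  f'(a)=-1.710e+00  a ← 6.723786 − (+1.454e-04/-1.710e+00) = 6.723871
iter 4: u=1.296054  f(a)=+3.052e-09  f'(a)=-1.710e+00  a ← 6.723871 − (+3.052e-09/-1.710e+00) = 6.723871
iter 5: u=1.296054  f(a)=+3.553e-15  f'(a)=-1.710e+00  a ← 6.723871 − (+3.553e-15/-1.710e+00) = 6.723871
converged: |Δa| < 1e-12 after 5 iterations
sag = a·(cosh(S/(2a)) − 1) = 6.723871·(cosh(1.296054) − 1) = 6.483343
T_max/T_min = cosh(S/(2a)) = 1.964228

a=6.724 sag=6.483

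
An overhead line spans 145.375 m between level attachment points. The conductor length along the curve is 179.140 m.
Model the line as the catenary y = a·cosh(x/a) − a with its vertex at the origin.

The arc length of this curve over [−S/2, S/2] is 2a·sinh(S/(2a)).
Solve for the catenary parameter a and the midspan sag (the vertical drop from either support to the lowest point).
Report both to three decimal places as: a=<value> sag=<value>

a=63.613 sag=46.248

seed: a₀ = √(S³/(24(L−S))) = √(145.375³/(24·33.765)) = 61.573749
iter 1: u=1.180495  f(a)=+2.432e+00  f'(a)=-1.257e+00  a ← 61.573749 − (+2.432e+00/-1.257e+00) = 63.508160
iter 2: u=1.144538  f(a)=+1.193e-01  f'(a)=-1.137e+00  a ← 63.508160 − (+1.193e-01/-1.137e+00) = 63.613130
iter 3: u=1.142649  f(a)=+3.200e-04  f'(a)=-1.131e+00  a ← 63.613130 − (+3.200e-04/-1.131e+00) = 63.613413
iter 4: u=1.142644  f(a)=+2.315e-09  f'(a)=-1.131e+00  a ← 63.613413 − (+2.315e-09/-1.131e+00) = 63.613413
iter 5: u=1.142644  f(a)=-5.684e-14  f'(a)=-1.131e+00  a ← 63.613413 − (-5.684e-14/-1.131e+00) = 63.613413
converged: |Δa| < 1e-12 after 5 iterations
sag = a·(cosh(S/(2a)) − 1) = 63.613413·(cosh(1.142644) − 1) = 46.247641
T_max/T_min = cosh(S/(2a)) = 1.727011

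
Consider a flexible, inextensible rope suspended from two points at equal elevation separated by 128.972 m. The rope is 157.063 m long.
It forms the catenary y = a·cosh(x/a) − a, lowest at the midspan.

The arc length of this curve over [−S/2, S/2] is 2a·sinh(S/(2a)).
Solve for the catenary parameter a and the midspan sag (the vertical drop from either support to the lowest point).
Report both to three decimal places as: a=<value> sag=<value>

seed: a₀ = √(S³/(24(L−S))) = √(128.972³/(24·28.091)) = 56.409718
iter 1: u=1.143172  f(a)=+1.894e+00  f'(a)=-1.132e+00  a ← 56.409718 − (+1.894e+00/-1.132e+00) = 58.082078
iter 2: u=1.110256  f(a)=+8.748e-02  f'(a)=-1.030e+00  a ← 58.082078 − (+8.748e-02/-1.030e+00) = 58.167014
iter 3: u=1.108635  f(a)=+2.067e-04  f'(a)=-1.025e+00  a ← 58.167014 − (+2.067e-04/-1.025e+00) = 58.167216
iter 4: u=1.108631  f(a)=+1.160e-09  f'(a)=-1.025e+00  a ← 58.167216 − (+1.160e-09/-1.025e+00) = 58.167216
iter 5: u=1.108631  f(a)=+2.842e-14  f'(a)=-1.025e+00  a ← 58.167216 − (+2.842e-14/-1.025e+00) = 58.167216
converged: |Δa| < 1e-12 after 5 iterations
sag = a·(cosh(S/(2a)) − 1) = 58.167216·(cosh(1.108631) − 1) = 39.560065
T_max/T_min = cosh(S/(2a)) = 1.680109

a=58.167 sag=39.560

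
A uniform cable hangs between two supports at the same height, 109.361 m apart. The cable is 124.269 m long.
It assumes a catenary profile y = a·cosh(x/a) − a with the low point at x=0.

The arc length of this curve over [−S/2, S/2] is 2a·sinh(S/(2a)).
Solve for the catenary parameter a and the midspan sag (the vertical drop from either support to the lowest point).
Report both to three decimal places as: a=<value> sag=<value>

seed: a₀ = √(S³/(24(L−S))) = √(109.361³/(24·14.908)) = 60.461427
iter 1: u=0.904387  f(a)=+6.217e-01  f'(a)=-5.347e-01  a ← 60.461427 − (+6.217e-01/-5.347e-01) = 61.624164
iter 2: u=0.887322  f(a)=+1.839e-02  f'(a)=-5.035e-01  a ← 61.624164 − (+1.839e-02/-5.035e-01) = 61.660684
iter 3: u=0.886797  f(a)=+1.717e-05  f'(a)=-5.025e-01  a ← 61.660684 − (+1.717e-05/-5.025e-01) = 61.660718
iter 4: u=0.886796  f(a)=+1.498e-11  f'(a)=-5.025e-01  a ← 61.660718 − (+1.498e-11/-5.025e-01) = 61.660718
converged: |Δa| < 1e-12 after 4 iterations
sag = a·(cosh(S/(2a)) − 1) = 61.660718·(cosh(0.886796) − 1) = 25.876361
T_max/T_min = cosh(S/(2a)) = 1.419657

a=61.661 sag=25.876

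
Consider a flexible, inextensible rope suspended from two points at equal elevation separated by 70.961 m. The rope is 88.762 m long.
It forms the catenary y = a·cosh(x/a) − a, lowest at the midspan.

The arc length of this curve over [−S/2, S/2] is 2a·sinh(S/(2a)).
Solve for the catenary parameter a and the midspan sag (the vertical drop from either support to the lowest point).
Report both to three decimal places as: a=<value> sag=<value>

a=29.951 sag=23.591

seed: a₀ = √(S³/(24(L−S))) = √(70.961³/(24·17.801)) = 28.920232
iter 1: u=1.226840  f(a)=+1.389e+00  f'(a)=-1.427e+00  a ← 28.920232 − (+1.389e+00/-1.427e+00) = 29.893665
iter 2: u=1.186890  f(a)=+7.319e-02  f'(a)=-1.280e+00  a ← 29.893665 − (+7.319e-02/-1.280e+00) = 29.950857
iter 3: u=1.184624  f(a)=+2.284e-04  f'(a)=-1.272e+00  a ← 29.950857 − (+2.284e-04/-1.272e+00) = 29.951037
iter 4: u=1.184617  f(a)=+2.239e-09  f'(a)=-1.272e+00  a ← 29.951037 − (+2.239e-09/-1.272e+00) = 29.951037
iter 5: u=1.184617  f(a)=+0.000e+00  f'(a)=-1.272e+00  a ← 29.951037 − (+0.000e+00/-1.272e+00) = 29.951037
converged: |Δa| < 1e-12 after 5 iterations
sag = a·(cosh(S/(2a)) − 1) = 29.951037·(cosh(1.184617) − 1) = 23.590888
T_max/T_min = cosh(S/(2a)) = 1.787648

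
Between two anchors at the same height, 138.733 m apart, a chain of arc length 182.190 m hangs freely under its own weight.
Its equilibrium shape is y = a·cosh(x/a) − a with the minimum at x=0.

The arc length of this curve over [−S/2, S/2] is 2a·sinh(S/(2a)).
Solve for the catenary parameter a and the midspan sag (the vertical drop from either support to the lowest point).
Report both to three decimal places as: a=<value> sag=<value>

a=52.822 sag=52.480

seed: a₀ = √(S³/(24(L−S))) = √(138.733³/(24·43.457)) = 50.598096
iter 1: u=1.370931  f(a)=+4.271e+00  f'(a)=-2.063e+00  a ← 50.598096 − (+4.271e+00/-2.063e+00) = 52.668545
iter 2: u=1.317038  f(a)=+2.762e-01  f'(a)=-1.804e+00  a ← 52.668545 − (+2.762e-01/-1.804e+00) = 52.821623
iter 3: u=1.313222  f(a)=+1.331e-03  f'(a)=-1.787e+00  a ← 52.821623 − (+1.331e-03/-1.787e+00) = 52.822368
iter 4: u=1.313203  f(a)=+3.124e-08  f'(a)=-1.787e+00  a ← 52.822368 − (+3.124e-08/-1.787e+00) = 52.822368
iter 5: u=1.313203  f(a)=+5.684e-14  f'(a)=-1.787e+00  a ← 52.822368 − (+5.684e-14/-1.787e+00) = 52.822368
converged: |Δa| < 1e-12 after 5 iterations
sag = a·(cosh(S/(2a)) − 1) = 52.822368·(cosh(1.313203) − 1) = 52.479586
T_max/T_min = cosh(S/(2a)) = 1.993511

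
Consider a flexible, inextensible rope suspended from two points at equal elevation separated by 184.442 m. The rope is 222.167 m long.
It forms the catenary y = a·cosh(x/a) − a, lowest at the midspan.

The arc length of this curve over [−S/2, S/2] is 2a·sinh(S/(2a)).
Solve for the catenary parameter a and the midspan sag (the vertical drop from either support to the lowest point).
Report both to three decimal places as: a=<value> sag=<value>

seed: a₀ = √(S³/(24(L−S))) = √(184.442³/(24·37.725)) = 83.247172
iter 1: u=1.107797  f(a)=+2.384e+00  f'(a)=-1.023e+00  a ← 83.247172 − (+2.384e+00/-1.023e+00) = 85.578241
iter 2: u=1.077622  f(a)=+1.038e-01  f'(a)=-9.353e-01  a ← 85.578241 − (+1.038e-01/-9.353e-01) = 85.689213
iter 3: u=1.076226  f(a)=+2.166e-04  f'(a)=-9.314e-01  a ← 85.689213 − (+2.166e-04/-9.314e-01) = 85.689445
iter 4: u=1.076224  f(a)=+9.478e-10  f'(a)=-9.314e-01  a ← 85.689445 − (+9.478e-10/-9.314e-01) = 85.689445
iter 5: u=1.076224  f(a)=-2.842e-14  f'(a)=-9.314e-01  a ← 85.689445 − (-2.842e-14/-9.314e-01) = 85.689445
converged: |Δa| < 1e-12 after 5 iterations
sag = a·(cosh(S/(2a)) − 1) = 85.689445·(cosh(1.076224) − 1) = 54.603908
T_max/T_min = cosh(S/(2a)) = 1.637230

a=85.689 sag=54.604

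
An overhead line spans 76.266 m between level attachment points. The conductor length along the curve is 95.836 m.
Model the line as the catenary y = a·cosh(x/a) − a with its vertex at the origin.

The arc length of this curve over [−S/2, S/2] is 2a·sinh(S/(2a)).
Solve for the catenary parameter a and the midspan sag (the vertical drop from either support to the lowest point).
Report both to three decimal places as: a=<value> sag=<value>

a=31.852 sag=25.687

seed: a₀ = √(S³/(24(L−S))) = √(76.266³/(24·19.570)) = 30.732325
iter 1: u=1.240811  f(a)=+1.563e+00  f'(a)=-1.481e+00  a ← 30.732325 − (+1.563e+00/-1.481e+00) = 31.787823
iter 2: u=1.199610  f(a)=+8.413e-02  f'(a)=-1.325e+00  a ← 31.787823 − (+8.413e-02/-1.325e+00) = 31.851305
iter 3: u=1.197219  f(a)=+2.744e-04  f'(a)=-1.317e+00  a ← 31.851305 − (+2.744e-04/-1.317e+00) = 31.851513
iter 4: u=1.197212  f(a)=+2.942e-09  f'(a)=-1.317e+00  a ← 31.851513 − (+2.942e-09/-1.317e+00) = 31.851513
iter 5: u=1.197212  f(a)=+0.000e+00  f'(a)=-1.317e+00  a ← 31.851513 − (+0.000e+00/-1.317e+00) = 31.851513
converged: |Δa| < 1e-12 after 5 iterations
sag = a·(cosh(S/(2a)) − 1) = 31.851513·(cosh(1.197212) − 1) = 25.686766
T_max/T_min = cosh(S/(2a)) = 1.806454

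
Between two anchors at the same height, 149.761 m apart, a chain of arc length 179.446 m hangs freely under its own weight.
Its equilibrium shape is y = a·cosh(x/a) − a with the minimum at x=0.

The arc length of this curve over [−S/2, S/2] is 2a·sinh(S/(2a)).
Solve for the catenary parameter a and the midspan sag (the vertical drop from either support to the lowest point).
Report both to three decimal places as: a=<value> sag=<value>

a=70.618 sag=43.562

seed: a₀ = √(S³/(24(L−S))) = √(149.761³/(24·29.685)) = 68.663186
iter 1: u=1.090548  f(a)=+1.816e+00  f'(a)=-9.720e-01  a ← 68.663186 − (+1.816e+00/-9.720e-01) = 70.531618
iter 2: u=1.061659  f(a)=+7.677e-02  f'(a)=-8.914e-01  a ← 70.531618 − (+7.677e-02/-8.914e-01) = 70.617741
iter 3: u=1.060364  f(a)=+1.506e-04  f'(a)=-8.879e-01  a ← 70.617741 − (+1.506e-04/-8.879e-01) = 70.617910
iter 4: u=1.060361  f(a)=+5.818e-10  f'(a)=-8.879e-01  a ← 70.617910 − (+5.818e-10/-8.879e-01) = 70.617910
iter 5: u=1.060361  f(a)=+2.842e-14  f'(a)=-8.879e-01  a ← 70.617910 − (+2.842e-14/-8.879e-01) = 70.617910
converged: |Δa| < 1e-12 after 5 iterations
sag = a·(cosh(S/(2a)) − 1) = 70.617910·(cosh(1.060361) − 1) = 43.562237
T_max/T_min = cosh(S/(2a)) = 1.616872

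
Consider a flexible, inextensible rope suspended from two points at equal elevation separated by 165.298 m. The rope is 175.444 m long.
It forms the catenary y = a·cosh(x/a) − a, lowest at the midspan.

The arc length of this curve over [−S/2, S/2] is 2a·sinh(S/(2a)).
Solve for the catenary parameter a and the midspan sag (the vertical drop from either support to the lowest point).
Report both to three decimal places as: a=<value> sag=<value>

a=137.427 sag=25.611

seed: a₀ = √(S³/(24(L−S))) = √(165.298³/(24·10.146)) = 136.190981
iter 1: u=0.606861  f(a)=+1.885e-01  f'(a)=-1.546e-01  a ← 136.190981 − (+1.885e-01/-1.546e-01) = 137.410439
iter 2: u=0.601475  f(a)=+2.561e-03  f'(a)=-1.504e-01  a ← 137.410439 − (+2.561e-03/-1.504e-01) = 137.427472
iter 3: u=0.601401  f(a)=+4.875e-07  f'(a)=-1.503e-01  a ← 137.427472 − (+4.875e-07/-1.503e-01) = 137.427475
iter 4: u=0.601401  f(a)=+5.684e-14  f'(a)=-1.503e-01  a ← 137.427475 − (+5.684e-14/-1.503e-01) = 137.427475
converged: |Δa| < 1e-12 after 4 iterations
sag = a·(cosh(S/(2a)) − 1) = 137.427475·(cosh(0.601401) − 1) = 25.610742
T_max/T_min = cosh(S/(2a)) = 1.186358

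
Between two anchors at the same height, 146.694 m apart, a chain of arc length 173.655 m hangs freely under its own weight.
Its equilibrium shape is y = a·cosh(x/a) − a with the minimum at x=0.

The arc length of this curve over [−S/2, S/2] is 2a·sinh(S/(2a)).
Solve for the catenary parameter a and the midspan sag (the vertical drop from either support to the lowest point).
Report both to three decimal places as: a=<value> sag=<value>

a=71.696 sag=40.907

seed: a₀ = √(S³/(24(L−S))) = √(146.694³/(24·26.961)) = 69.846542
iter 1: u=1.050116  f(a)=+1.526e+00  f'(a)=-8.606e-01  a ← 69.846542 − (+1.526e+00/-8.606e-01) = 71.620022
iter 2: u=1.024113  f(a)=+6.006e-02  f'(a)=-7.940e-01  a ← 71.620022 − (+6.006e-02/-7.940e-01) = 71.695662
iter 3: u=1.023033  f(a)=+1.015e-04  f'(a)=-7.914e-01  a ← 71.695662 − (+1.015e-04/-7.914e-01) = 71.695790
iter 4: u=1.023031  f(a)=+2.906e-10  f'(a)=-7.913e-01  a ← 71.695790 − (+2.906e-10/-7.913e-01) = 71.695790
iter 5: u=1.023031  f(a)=-2.842e-14  f'(a)=-7.913e-01  a ← 71.695790 − (-2.842e-14/-7.913e-01) = 71.695790
converged: |Δa| < 1e-12 after 5 iterations
sag = a·(cosh(S/(2a)) − 1) = 71.695790·(cosh(1.023031) − 1) = 40.906612
T_max/T_min = cosh(S/(2a)) = 1.570558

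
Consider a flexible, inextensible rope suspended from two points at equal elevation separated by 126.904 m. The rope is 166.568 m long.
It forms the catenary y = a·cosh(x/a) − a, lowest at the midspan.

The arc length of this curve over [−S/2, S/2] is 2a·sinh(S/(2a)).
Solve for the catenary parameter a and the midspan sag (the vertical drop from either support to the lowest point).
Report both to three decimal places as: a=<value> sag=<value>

a=48.368 sag=47.943

seed: a₀ = √(S³/(24(L−S))) = √(126.904³/(24·39.664)) = 46.334992
iter 1: u=1.369419  f(a)=+3.890e+00  f'(a)=-2.055e+00  a ← 46.334992 − (+3.890e+00/-2.055e+00) = 48.227373
iter 2: u=1.315684  f(a)=+2.510e-01  f'(a)=-1.798e+00  a ← 48.227373 − (+2.510e-01/-1.798e+00) = 48.366966
iter 3: u=1.311887  f(a)=+1.204e-03  f'(a)=-1.781e+00  a ← 48.366966 − (+1.204e-03/-1.781e+00) = 48.367642
iter 4: u=1.311869  f(a)=+2.803e-08  f'(a)=-1.781e+00  a ← 48.367642 − (+2.803e-08/-1.781e+00) = 48.367642
iter 5: u=1.311869  f(a)=+2.842e-14  f'(a)=-1.781e+00  a ← 48.367642 − (+2.842e-14/-1.781e+00) = 48.367642
converged: |Δa| < 1e-12 after 5 iterations
sag = a·(cosh(S/(2a)) − 1) = 48.367642·(cosh(1.311869) − 1) = 47.942552
T_max/T_min = cosh(S/(2a)) = 1.991211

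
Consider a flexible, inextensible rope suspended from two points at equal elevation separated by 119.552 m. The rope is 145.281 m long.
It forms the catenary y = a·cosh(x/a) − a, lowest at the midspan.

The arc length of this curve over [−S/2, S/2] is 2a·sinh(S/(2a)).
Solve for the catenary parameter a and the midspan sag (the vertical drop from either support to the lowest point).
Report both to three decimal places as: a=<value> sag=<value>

seed: a₀ = √(S³/(24(L−S))) = √(119.552³/(24·25.729)) = 52.603930
iter 1: u=1.136341  f(a)=+1.713e+00  f'(a)=-1.110e+00  a ← 52.603930 − (+1.713e+00/-1.110e+00) = 54.146622
iter 2: u=1.103965  f(a)=+7.825e-02  f'(a)=-1.011e+00  a ← 54.146622 − (+7.825e-02/-1.011e+00) = 54.224010
iter 3: u=1.102390  f(a)=+1.806e-04  f'(a)=-1.006e+00  a ← 54.224010 − (+1.806e-04/-1.006e+00) = 54.224190
iter 4: u=1.102386  f(a)=+9.663e-10  f'(a)=-1.006e+00  a ← 54.224190 − (+9.663e-10/-1.006e+00) = 54.224190
iter 5: u=1.102386  f(a)=-2.842e-14  f'(a)=-1.006e+00  a ← 54.224190 − (-2.842e-14/-1.006e+00) = 54.224190
converged: |Δa| < 1e-12 after 5 iterations
sag = a·(cosh(S/(2a)) − 1) = 54.224190·(cosh(1.102386) − 1) = 36.422956
T_max/T_min = cosh(S/(2a)) = 1.671710

a=54.224 sag=36.423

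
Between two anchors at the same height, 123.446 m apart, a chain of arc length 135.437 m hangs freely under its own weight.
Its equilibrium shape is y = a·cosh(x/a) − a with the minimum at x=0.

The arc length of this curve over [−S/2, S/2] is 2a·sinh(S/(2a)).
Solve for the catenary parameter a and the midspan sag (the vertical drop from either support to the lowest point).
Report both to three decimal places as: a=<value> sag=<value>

a=82.003 sag=24.347

seed: a₀ = √(S³/(24(L−S))) = √(123.446³/(24·11.991)) = 80.850407
iter 1: u=0.763422  f(a)=+3.543e-01  f'(a)=-3.143e-01  a ← 80.850407 − (+3.543e-01/-3.143e-01) = 81.977815
iter 2: u=0.752923  f(a)=+7.547e-03  f'(a)=-3.010e-01  a ← 81.977815 − (+7.547e-03/-3.010e-01) = 82.002888
iter 3: u=0.752693  f(a)=+3.590e-06  f'(a)=-3.007e-01  a ← 82.002888 − (+3.590e-06/-3.007e-01) = 82.002900
iter 4: u=0.752693  f(a)=+7.958e-13  f'(a)=-3.007e-01  a ← 82.002900 − (+7.958e-13/-3.007e-01) = 82.002900
converged: |Δa| < 1e-12 after 4 iterations
sag = a·(cosh(S/(2a)) − 1) = 82.002900·(cosh(0.752693) − 1) = 24.346857
T_max/T_min = cosh(S/(2a)) = 1.296902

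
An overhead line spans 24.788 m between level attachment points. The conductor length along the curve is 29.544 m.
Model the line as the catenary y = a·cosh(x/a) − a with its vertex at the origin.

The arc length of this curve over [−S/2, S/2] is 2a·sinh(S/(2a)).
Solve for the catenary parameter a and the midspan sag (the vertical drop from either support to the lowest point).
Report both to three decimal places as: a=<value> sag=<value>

a=11.870 sag=7.080

seed: a₀ = √(S³/(24(L−S))) = √(24.788³/(24·4.756)) = 11.551428
iter 1: u=1.072941  f(a)=+2.814e-01  f'(a)=-9.222e-01  a ← 11.551428 − (+2.814e-01/-9.222e-01) = 11.856539
iter 2: u=1.045330  f(a)=+1.153e-02  f'(a)=-8.480e-01  a ← 11.856539 − (+1.153e-02/-8.480e-01) = 11.870140
iter 3: u=1.044133  f(a)=+2.121e-05  f'(a)=-8.449e-01  a ← 11.870140 − (+2.121e-05/-8.449e-01) = 11.870165
iter 4: u=1.044130  f(a)=+7.205e-11  f'(a)=-8.449e-01  a ← 11.870165 − (+7.205e-11/-8.449e-01) = 11.870165
iter 5: u=1.044130  f(a)=-3.553e-15  f'(a)=-8.449e-01  a ← 11.870165 − (-3.553e-15/-8.449e-01) = 11.870165
converged: |Δa| < 1e-12 after 5 iterations
sag = a·(cosh(S/(2a)) − 1) = 11.870165·(cosh(1.044130) − 1) = 7.080107
T_max/T_min = cosh(S/(2a)) = 1.596462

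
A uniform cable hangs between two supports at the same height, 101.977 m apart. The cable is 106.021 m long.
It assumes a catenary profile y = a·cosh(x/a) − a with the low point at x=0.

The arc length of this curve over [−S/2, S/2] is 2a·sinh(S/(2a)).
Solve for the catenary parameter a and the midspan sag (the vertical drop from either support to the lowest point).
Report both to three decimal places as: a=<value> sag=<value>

seed: a₀ = √(S³/(24(L−S))) = √(101.977³/(24·4.044)) = 104.530289
iter 1: u=0.487787  f(a)=+4.838e-02  f'(a)=-7.923e-02  a ← 104.530289 − (+4.838e-02/-7.923e-02) = 105.140958
iter 2: u=0.484954  f(a)=+4.273e-04  f'(a)=-7.784e-02  a ← 105.140958 − (+4.273e-04/-7.784e-02) = 105.146447
iter 3: u=0.484928  f(a)=+3.398e-08  f'(a)=-7.783e-02  a ← 105.146447 − (+3.398e-08/-7.783e-02) = 105.146447
iter 4: u=0.484928  f(a)=-1.421e-14  f'(a)=-7.783e-02  a ← 105.146447 − (-1.421e-14/-7.783e-02) = 105.146447
converged: |Δa| < 1e-12 after 4 iterations
sag = a·(cosh(S/(2a)) − 1) = 105.146447·(cosh(0.484928) − 1) = 12.607060
T_max/T_min = cosh(S/(2a)) = 1.119900

a=105.146 sag=12.607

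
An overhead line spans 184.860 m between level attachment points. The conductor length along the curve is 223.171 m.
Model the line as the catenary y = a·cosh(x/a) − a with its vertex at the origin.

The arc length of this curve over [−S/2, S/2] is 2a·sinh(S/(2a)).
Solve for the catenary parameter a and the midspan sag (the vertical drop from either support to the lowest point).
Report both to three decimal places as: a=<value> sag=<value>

a=85.352 sag=55.134

seed: a₀ = √(S³/(24(L−S))) = √(184.860³/(24·38.311)) = 82.889030
iter 1: u=1.115105  f(a)=+2.454e+00  f'(a)=-1.045e+00  a ← 82.889030 − (+2.454e+00/-1.045e+00) = 85.238018
iter 2: u=1.084375  f(a)=+1.082e-01  f'(a)=-9.543e-01  a ← 85.238018 − (+1.082e-01/-9.543e-01) = 85.351365
iter 3: u=1.082935  f(a)=+2.317e-04  f'(a)=-9.502e-01  a ← 85.351365 − (+2.317e-04/-9.502e-01) = 85.351609
iter 4: u=1.082932  f(a)=+1.068e-09  f'(a)=-9.502e-01  a ← 85.351609 − (+1.068e-09/-9.502e-01) = 85.351609
iter 5: u=1.082932  f(a)=+0.000e+00  f'(a)=-9.502e-01  a ← 85.351609 − (+0.000e+00/-9.502e-01) = 85.351609
converged: |Δa| < 1e-12 after 5 iterations
sag = a·(cosh(S/(2a)) − 1) = 85.351609·(cosh(1.082932) − 1) = 55.134052
T_max/T_min = cosh(S/(2a)) = 1.645964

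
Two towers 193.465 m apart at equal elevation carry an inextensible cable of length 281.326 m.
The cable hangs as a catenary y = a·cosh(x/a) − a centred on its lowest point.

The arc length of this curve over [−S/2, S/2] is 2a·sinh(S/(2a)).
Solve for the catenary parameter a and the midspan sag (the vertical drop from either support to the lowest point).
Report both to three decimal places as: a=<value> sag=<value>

a=62.237 sag=91.579

seed: a₀ = √(S³/(24(L−S))) = √(193.465³/(24·87.861)) = 58.600311
iter 1: u=1.650716  f(a)=+1.278e+01  f'(a)=-3.899e+00  a ← 58.600311 − (+1.278e+01/-3.899e+00) = 61.877023
iter 2: u=1.563302  f(a)=+1.150e+00  f'(a)=-3.226e+00  a ← 61.877023 − (+1.150e+00/-3.226e+00) = 62.233462
iter 3: u=1.554349  f(a)=+1.135e-02  f'(a)=-3.163e+00  a ← 62.233462 − (+1.135e-02/-3.163e+00) = 62.237051
iter 4: u=1.554259  f(a)=+1.130e-06  f'(a)=-3.162e+00  a ← 62.237051 − (+1.130e-06/-3.162e+00) = 62.237051
iter 5: u=1.554259  f(a)=+0.000e+00  f'(a)=-3.162e+00  a ← 62.237051 − (+0.000e+00/-3.162e+00) = 62.237051
converged: |Δa| < 1e-12 after 5 iterations
sag = a·(cosh(S/(2a)) − 1) = 62.237051·(cosh(1.554259) − 1) = 91.579496
T_max/T_min = cosh(S/(2a)) = 2.471463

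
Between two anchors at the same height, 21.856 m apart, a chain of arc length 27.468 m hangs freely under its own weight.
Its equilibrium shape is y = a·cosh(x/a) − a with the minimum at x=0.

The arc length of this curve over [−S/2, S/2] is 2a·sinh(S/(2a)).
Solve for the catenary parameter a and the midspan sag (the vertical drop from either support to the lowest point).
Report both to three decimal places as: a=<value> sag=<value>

a=9.125 sag=7.364

seed: a₀ = √(S³/(24(L−S))) = √(21.856³/(24·5.612)) = 8.804234
iter 1: u=1.241221  f(a)=+4.485e-01  f'(a)=-1.482e+00  a ← 8.804234 − (+4.485e-01/-1.482e+00) = 9.106792
iter 2: u=1.199983  f(a)=+2.416e-02  f'(a)=-1.327e+00  a ← 9.106792 − (+2.416e-02/-1.327e+00) = 9.125001
iter 3: u=1.197589  f(a)=+7.891e-05  f'(a)=-1.318e+00  a ← 9.125001 − (+7.891e-05/-1.318e+00) = 9.125061
iter 4: u=1.197581  f(a)=+8.480e-10  f'(a)=-1.318e+00  a ← 9.125061 − (+8.480e-10/-1.318e+00) = 9.125061
iter 5: u=1.197581  f(a)=-3.553e-15  f'(a)=-1.318e+00  a ← 9.125061 − (-3.553e-15/-1.318e+00) = 9.125061
converged: |Δa| < 1e-12 after 5 iterations
sag = a·(cosh(S/(2a)) − 1) = 9.125061·(cosh(1.197581) − 1) = 7.364011
T_max/T_min = cosh(S/(2a)) = 1.807009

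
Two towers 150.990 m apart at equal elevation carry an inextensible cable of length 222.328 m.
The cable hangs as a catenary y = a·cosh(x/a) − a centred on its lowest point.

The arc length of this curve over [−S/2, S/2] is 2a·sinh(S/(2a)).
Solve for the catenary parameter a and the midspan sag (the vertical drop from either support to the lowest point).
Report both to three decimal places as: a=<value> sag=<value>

seed: a₀ = √(S³/(24(L−S))) = √(150.990³/(24·71.338)) = 44.839028
iter 1: u=1.683689  f(a)=+1.082e+01  f'(a)=-4.180e+00  a ← 44.839028 − (+1.082e+01/-4.180e+00) = 47.427752
iter 2: u=1.591790  f(a)=+1.008e+00  f'(a)=-3.435e+00  a ← 47.427752 − (+1.008e+00/-3.435e+00) = 47.721199
iter 3: u=1.582001  f(a)=+1.073e-02  f'(a)=-3.362e+00  a ← 47.721199 − (+1.073e-02/-3.362e+00) = 47.724389
iter 4: u=1.581896  f(a)=+1.244e-06  f'(a)=-3.361e+00  a ← 47.724389 − (+1.244e-06/-3.361e+00) = 47.724390
iter 5: u=1.581896  f(a)=+2.842e-14  f'(a)=-3.361e+00  a ← 47.724390 − (+2.842e-14/-3.361e+00) = 47.724390
converged: |Δa| < 1e-12 after 5 iterations
sag = a·(cosh(S/(2a)) − 1) = 47.724390·(cosh(1.581896) − 1) = 73.251030
T_max/T_min = cosh(S/(2a)) = 2.534876

a=47.724 sag=73.251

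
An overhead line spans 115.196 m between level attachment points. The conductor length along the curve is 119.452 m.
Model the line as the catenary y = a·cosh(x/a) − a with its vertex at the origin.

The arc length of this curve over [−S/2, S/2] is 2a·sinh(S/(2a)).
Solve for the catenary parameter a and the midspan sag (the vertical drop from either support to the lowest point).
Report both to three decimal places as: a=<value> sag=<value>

a=123.007 sag=13.733

seed: a₀ = √(S³/(24(L−S))) = √(115.196³/(24·4.256)) = 122.334702
iter 1: u=0.470823  f(a)=+4.742e-02  f'(a)=-7.113e-02  a ← 122.334702 − (+4.742e-02/-7.113e-02) = 123.001357
iter 2: u=0.468271  f(a)=+3.904e-04  f'(a)=-6.997e-02  a ← 123.001357 − (+3.904e-04/-6.997e-02) = 123.006938
iter 3: u=0.468250  f(a)=+2.695e-08  f'(a)=-6.996e-02  a ← 123.006938 − (+2.695e-08/-6.996e-02) = 123.006938
iter 4: u=0.468250  f(a)=+0.000e+00  f'(a)=-6.996e-02  a ← 123.006938 − (+0.000e+00/-6.996e-02) = 123.006938
converged: |Δa| < 1e-12 after 4 iterations
sag = a·(cosh(S/(2a)) − 1) = 123.006938·(cosh(0.468250) − 1) = 13.733334
T_max/T_min = cosh(S/(2a)) = 1.111647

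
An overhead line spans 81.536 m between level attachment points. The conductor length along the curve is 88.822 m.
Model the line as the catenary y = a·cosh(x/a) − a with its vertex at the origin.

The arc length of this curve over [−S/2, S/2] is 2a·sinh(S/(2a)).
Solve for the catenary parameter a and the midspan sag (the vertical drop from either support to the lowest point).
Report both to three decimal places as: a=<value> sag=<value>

seed: a₀ = √(S³/(24(L−S))) = √(81.536³/(24·7.286)) = 55.676753
iter 1: u=0.732227  f(a)=+1.978e-01  f'(a)=-2.760e-01  a ← 55.676753 − (+1.978e-01/-2.760e-01) = 56.393466
iter 2: u=0.722921  f(a)=+3.885e-03  f'(a)=-2.653e-01  a ← 56.393466 − (+3.885e-03/-2.653e-01) = 56.408110
iter 3: u=0.722733  f(a)=+1.565e-06  f'(a)=-2.651e-01  a ← 56.408110 − (+1.565e-06/-2.651e-01) = 56.408116
iter 4: u=0.722733  f(a)=+2.700e-13  f'(a)=-2.651e-01  a ← 56.408116 − (+2.700e-13/-2.651e-01) = 56.408116
converged: |Δa| < 1e-12 after 4 iterations
sag = a·(cosh(S/(2a)) − 1) = 56.408116·(cosh(0.722733) − 1) = 15.384728
T_max/T_min = cosh(S/(2a)) = 1.272740

a=56.408 sag=15.385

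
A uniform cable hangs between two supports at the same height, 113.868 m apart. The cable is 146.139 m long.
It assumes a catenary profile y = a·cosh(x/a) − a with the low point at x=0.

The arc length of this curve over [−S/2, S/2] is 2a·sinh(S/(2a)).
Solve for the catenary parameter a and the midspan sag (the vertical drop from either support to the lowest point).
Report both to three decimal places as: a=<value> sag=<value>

seed: a₀ = √(S³/(24(L−S))) = √(113.868³/(24·32.271)) = 43.660701
iter 1: u=1.304010  f(a)=+2.857e+00  f'(a)=-1.745e+00  a ← 43.660701 − (+2.857e+00/-1.745e+00) = 45.297872
iter 2: u=1.256880  f(a)=+1.686e-01  f'(a)=-1.545e+00  a ← 45.297872 − (+1.686e-01/-1.545e+00) = 45.406993
iter 3: u=1.253860  f(a)=+6.682e-04  f'(a)=-1.533e+00  a ← 45.406993 − (+6.682e-04/-1.533e+00) = 45.407429
iter 4: u=1.253848  f(a)=+1.059e-08  f'(a)=-1.533e+00  a ← 45.407429 − (+1.059e-08/-1.533e+00) = 45.407429
iter 5: u=1.253848  f(a)=+2.842e-14  f'(a)=-1.533e+00  a ← 45.407429 − (+2.842e-14/-1.533e+00) = 45.407429
converged: |Δa| < 1e-12 after 5 iterations
sag = a·(cosh(S/(2a)) − 1) = 45.407429·(cosh(1.253848) − 1) = 40.621557
T_max/T_min = cosh(S/(2a)) = 1.894602

a=45.407 sag=40.622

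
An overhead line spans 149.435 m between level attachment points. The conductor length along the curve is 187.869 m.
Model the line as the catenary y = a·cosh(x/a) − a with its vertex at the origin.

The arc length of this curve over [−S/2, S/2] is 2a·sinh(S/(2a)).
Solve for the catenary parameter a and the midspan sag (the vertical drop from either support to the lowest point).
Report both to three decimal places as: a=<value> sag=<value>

seed: a₀ = √(S³/(24(L−S))) = √(149.435³/(24·38.434)) = 60.147153
iter 1: u=1.242245  f(a)=+3.077e+00  f'(a)=-1.486e+00  a ← 60.147153 − (+3.077e+00/-1.486e+00) = 62.217148
iter 2: u=1.200915  f(a)=+1.660e-01  f'(a)=-1.330e+00  a ← 62.217148 − (+1.660e-01/-1.330e+00) = 62.341943
iter 3: u=1.198511  f(a)=+5.439e-04  f'(a)=-1.321e+00  a ← 62.341943 − (+5.439e-04/-1.321e+00) = 62.342355
iter 4: u=1.198503  f(a)=+5.883e-09  f'(a)=-1.321e+00  a ← 62.342355 − (+5.883e-09/-1.321e+00) = 62.342355
iter 5: u=1.198503  f(a)=+0.000e+00  f'(a)=-1.321e+00  a ← 62.342355 − (+0.000e+00/-1.321e+00) = 62.342355
converged: |Δa| < 1e-12 after 5 iterations
sag = a·(cosh(S/(2a)) − 1) = 62.342355·(cosh(1.198503) − 1) = 50.397432
T_max/T_min = cosh(S/(2a)) = 1.808398

a=62.342 sag=50.397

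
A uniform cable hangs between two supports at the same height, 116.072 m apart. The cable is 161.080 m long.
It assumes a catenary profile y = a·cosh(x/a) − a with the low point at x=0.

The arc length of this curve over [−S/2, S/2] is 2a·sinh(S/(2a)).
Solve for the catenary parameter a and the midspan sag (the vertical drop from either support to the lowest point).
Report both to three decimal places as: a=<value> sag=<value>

seed: a₀ = √(S³/(24(L−S))) = √(116.072³/(24·45.008)) = 38.048779
iter 1: u=1.525305  f(a)=+5.535e+00  f'(a)=-2.964e+00  a ← 38.048779 − (+5.535e+00/-2.964e+00) = 39.916294
iter 2: u=1.453943  f(a)=+4.336e-01  f'(a)=-2.516e+00  a ← 39.916294 − (+4.336e-01/-2.516e+00) = 40.088626
iter 3: u=1.447692  f(a)=+3.161e-03  f'(a)=-2.480e+00  a ← 40.088626 − (+3.161e-03/-2.480e+00) = 40.089901
iter 4: u=1.447646  f(a)=+1.707e-07  f'(a)=-2.479e+00  a ← 40.089901 − (+1.707e-07/-2.479e+00) = 40.089901
iter 5: u=1.447646  f(a)=-2.842e-14  f'(a)=-2.479e+00  a ← 40.089901 − (-2.842e-14/-2.479e+00) = 40.089901
converged: |Δa| < 1e-12 after 5 iterations
sag = a·(cosh(S/(2a)) − 1) = 40.089901·(cosh(1.447646) − 1) = 49.876158
T_max/T_min = cosh(S/(2a)) = 2.244108

a=40.090 sag=49.876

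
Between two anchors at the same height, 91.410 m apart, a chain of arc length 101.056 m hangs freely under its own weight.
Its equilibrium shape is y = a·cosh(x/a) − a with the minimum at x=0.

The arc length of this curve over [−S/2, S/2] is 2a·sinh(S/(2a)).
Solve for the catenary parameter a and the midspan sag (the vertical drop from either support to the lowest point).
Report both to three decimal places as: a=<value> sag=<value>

seed: a₀ = √(S³/(24(L−S))) = √(91.410³/(24·9.646)) = 57.439588
iter 1: u=0.795706  f(a)=+3.100e-01  f'(a)=-3.576e-01  a ← 57.439588 − (+3.100e-01/-3.576e-01) = 58.306466
iter 2: u=0.783875  f(a)=+7.158e-03  f'(a)=-3.413e-01  a ← 58.306466 − (+7.158e-03/-3.413e-01) = 58.327439
iter 3: u=0.783593  f(a)=+4.015e-06  f'(a)=-3.409e-01  a ← 58.327439 − (+4.015e-06/-3.409e-01) = 58.327451
iter 4: u=0.783593  f(a)=+1.279e-12  f'(a)=-3.409e-01  a ← 58.327451 − (+1.279e-12/-3.409e-01) = 58.327451
converged: |Δa| < 1e-12 after 4 iterations
sag = a·(cosh(S/(2a)) − 1) = 58.327451·(cosh(0.783593) − 1) = 18.842299
T_max/T_min = cosh(S/(2a)) = 1.323043

a=58.327 sag=18.842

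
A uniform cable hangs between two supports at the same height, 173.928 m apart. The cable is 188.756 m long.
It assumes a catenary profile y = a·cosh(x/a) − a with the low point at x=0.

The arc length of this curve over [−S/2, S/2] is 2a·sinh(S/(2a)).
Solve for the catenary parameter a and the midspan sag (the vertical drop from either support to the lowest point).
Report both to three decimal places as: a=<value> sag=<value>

seed: a₀ = √(S³/(24(L−S))) = √(173.928³/(24·14.828)) = 121.592656
iter 1: u=0.715208  f(a)=+3.839e-01  f'(a)=-2.566e-01  a ← 121.592656 − (+3.839e-01/-2.566e-01) = 123.088723
iter 2: u=0.706515  f(a)=+7.200e-03  f'(a)=-2.471e-01  a ← 123.088723 − (+7.200e-03/-2.471e-01) = 123.117867
iter 3: u=0.706348  f(a)=+2.640e-06  f'(a)=-2.469e-01  a ← 123.117867 − (+2.640e-06/-2.469e-01) = 123.117878
iter 4: u=0.706347  f(a)=+3.411e-13  f'(a)=-2.469e-01  a ← 123.117878 − (+3.411e-13/-2.469e-01) = 123.117878
converged: |Δa| < 1e-12 after 4 iterations
sag = a·(cosh(S/(2a)) − 1) = 123.117878·(cosh(0.706347) − 1) = 32.011806
T_max/T_min = cosh(S/(2a)) = 1.260009

a=123.118 sag=32.012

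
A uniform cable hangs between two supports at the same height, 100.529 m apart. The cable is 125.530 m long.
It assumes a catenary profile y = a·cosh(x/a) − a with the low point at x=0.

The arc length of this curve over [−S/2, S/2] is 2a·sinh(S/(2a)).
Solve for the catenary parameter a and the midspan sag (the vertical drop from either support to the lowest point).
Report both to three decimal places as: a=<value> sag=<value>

seed: a₀ = √(S³/(24(L−S))) = √(100.529³/(24·25.001)) = 41.148379
iter 1: u=1.221543  f(a)=+1.933e+00  f'(a)=-1.406e+00  a ← 41.148379 − (+1.933e+00/-1.406e+00) = 42.522751
iter 2: u=1.182061  f(a)=+1.011e-01  f'(a)=-1.263e+00  a ← 42.522751 − (+1.011e-01/-1.263e+00) = 42.602781
iter 3: u=1.179841  f(a)=+3.100e-04  f'(a)=-1.255e+00  a ← 42.602781 − (+3.100e-04/-1.255e+00) = 42.603028
iter 4: u=1.179834  f(a)=+2.937e-09  f'(a)=-1.255e+00  a ← 42.603028 − (+2.937e-09/-1.255e+00) = 42.603028
iter 5: u=1.179834  f(a)=-2.842e-14  f'(a)=-1.255e+00  a ← 42.603028 − (-2.842e-14/-1.255e+00) = 42.603028
converged: |Δa| < 1e-12 after 5 iterations
sag = a·(cosh(S/(2a)) − 1) = 42.603028·(cosh(1.179834) − 1) = 33.255150
T_max/T_min = cosh(S/(2a)) = 1.780582

a=42.603 sag=33.255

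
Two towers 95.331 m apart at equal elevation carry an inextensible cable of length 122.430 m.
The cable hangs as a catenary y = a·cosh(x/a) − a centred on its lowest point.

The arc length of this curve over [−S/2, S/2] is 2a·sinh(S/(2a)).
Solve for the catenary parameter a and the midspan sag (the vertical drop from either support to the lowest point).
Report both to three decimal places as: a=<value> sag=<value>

seed: a₀ = √(S³/(24(L−S))) = √(95.331³/(24·27.099)) = 36.497992
iter 1: u=1.305976  f(a)=+2.407e+00  f'(a)=-1.754e+00  a ← 36.497992 − (+2.407e+00/-1.754e+00) = 37.870204
iter 2: u=1.258654  f(a)=+1.424e-01  f'(a)=-1.552e+00  a ← 37.870204 − (+1.424e-01/-1.552e+00) = 37.961950
iter 3: u=1.255613  f(a)=+5.678e-04  f'(a)=-1.540e+00  a ← 37.961950 − (+5.678e-04/-1.540e+00) = 37.962319
iter 4: u=1.255600  f(a)=+9.106e-09  f'(a)=-1.540e+00  a ← 37.962319 − (+9.106e-09/-1.540e+00) = 37.962319
iter 5: u=1.255600  f(a)=+0.000e+00  f'(a)=-1.540e+00  a ← 37.962319 − (+0.000e+00/-1.540e+00) = 37.962319
converged: |Δa| < 1e-12 after 5 iterations
sag = a·(cosh(S/(2a)) − 1) = 37.962319·(cosh(1.255600) − 1) = 34.068326
T_max/T_min = cosh(S/(2a)) = 1.897425

a=37.962 sag=34.068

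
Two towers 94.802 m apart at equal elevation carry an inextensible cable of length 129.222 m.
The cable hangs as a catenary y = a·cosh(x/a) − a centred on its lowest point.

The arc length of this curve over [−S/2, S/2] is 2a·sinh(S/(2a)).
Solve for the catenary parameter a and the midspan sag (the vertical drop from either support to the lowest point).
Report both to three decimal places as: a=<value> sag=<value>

seed: a₀ = √(S³/(24(L−S))) = √(94.802³/(24·34.420)) = 32.115538
iter 1: u=1.475952  f(a)=+3.950e+00  f'(a)=-2.648e+00  a ← 32.115538 − (+3.950e+00/-2.648e+00) = 33.606893
iter 2: u=1.410455  f(a)=+2.918e-01  f'(a)=-2.270e+00  a ← 33.606893 − (+2.918e-01/-2.270e+00) = 33.735416
iter 3: u=1.405081  f(a)=+1.873e-03  f'(a)=-2.241e+00  a ← 33.735416 − (+1.873e-03/-2.241e+00) = 33.736251
iter 4: u=1.405046  f(a)=+7.830e-08  f'(a)=-2.241e+00  a ← 33.736251 − (+7.830e-08/-2.241e+00) = 33.736251
iter 5: u=1.405046  f(a)=+0.000e+00  f'(a)=-2.241e+00  a ← 33.736251 − (+0.000e+00/-2.241e+00) = 33.736251
converged: |Δa| < 1e-12 after 5 iterations
sag = a·(cosh(S/(2a)) − 1) = 33.736251·(cosh(1.405046) − 1) = 39.152129
T_max/T_min = cosh(S/(2a)) = 2.160536

a=33.736 sag=39.152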